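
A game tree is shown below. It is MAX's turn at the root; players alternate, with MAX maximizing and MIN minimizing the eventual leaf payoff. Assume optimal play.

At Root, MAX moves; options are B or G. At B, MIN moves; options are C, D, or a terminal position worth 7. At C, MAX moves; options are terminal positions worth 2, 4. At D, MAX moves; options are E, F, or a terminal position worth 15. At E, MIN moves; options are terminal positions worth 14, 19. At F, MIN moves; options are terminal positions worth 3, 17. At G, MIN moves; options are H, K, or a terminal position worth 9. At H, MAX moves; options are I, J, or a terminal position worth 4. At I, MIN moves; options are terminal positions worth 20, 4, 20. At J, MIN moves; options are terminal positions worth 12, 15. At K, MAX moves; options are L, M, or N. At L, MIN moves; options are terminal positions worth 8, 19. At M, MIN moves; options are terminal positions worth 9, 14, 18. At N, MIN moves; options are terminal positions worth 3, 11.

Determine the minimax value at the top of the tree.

C (MAX): max(2, 4) = 4
E (MIN): min(14, 19) = 14
F (MIN): min(3, 17) = 3
D (MAX): max(14, 3, 15) = 15
B (MIN): min(4, 15, 7) = 4
I (MIN): min(20, 4, 20) = 4
J (MIN): min(12, 15) = 12
H (MAX): max(4, 12, 4) = 12
L (MIN): min(8, 19) = 8
M (MIN): min(9, 14, 18) = 9
N (MIN): min(3, 11) = 3
K (MAX): max(8, 9, 3) = 9
G (MIN): min(12, 9, 9) = 9
Root (MAX): max(4, 9) = 9

9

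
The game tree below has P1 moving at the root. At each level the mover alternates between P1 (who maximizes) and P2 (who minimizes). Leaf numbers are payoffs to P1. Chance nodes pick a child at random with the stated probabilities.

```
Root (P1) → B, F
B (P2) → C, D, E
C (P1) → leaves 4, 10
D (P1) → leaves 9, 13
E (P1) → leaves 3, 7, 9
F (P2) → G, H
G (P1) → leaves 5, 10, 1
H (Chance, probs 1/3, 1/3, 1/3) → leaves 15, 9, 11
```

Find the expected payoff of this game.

C (P1): max(4, 10) = 10
D (P1): max(9, 13) = 13
E (P1): max(3, 7, 9) = 9
B (P2): min(10, 13, 9) = 9
G (P1): max(5, 10, 1) = 10
H (Chance): 1/3·15 + 1/3·9 + 1/3·11 = 11.67
F (P2): min(10, 11.67) = 10
Root (P1): max(9, 10) = 10

10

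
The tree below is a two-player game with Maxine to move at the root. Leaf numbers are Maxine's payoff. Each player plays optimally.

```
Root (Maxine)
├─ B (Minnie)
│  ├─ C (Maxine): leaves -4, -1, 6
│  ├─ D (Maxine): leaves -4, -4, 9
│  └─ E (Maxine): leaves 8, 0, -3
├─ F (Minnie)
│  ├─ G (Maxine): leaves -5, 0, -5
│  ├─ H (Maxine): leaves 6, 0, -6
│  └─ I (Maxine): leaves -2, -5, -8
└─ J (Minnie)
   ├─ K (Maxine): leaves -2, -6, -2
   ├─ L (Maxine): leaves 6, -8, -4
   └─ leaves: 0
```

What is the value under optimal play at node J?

K: max(-2, -6, -2) = -2
L: max(6, -8, -4) = 6
J: min(-2, 6, 0) = -2

-2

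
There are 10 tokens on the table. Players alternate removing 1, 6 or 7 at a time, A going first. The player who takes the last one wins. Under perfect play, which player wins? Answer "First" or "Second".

Mark each pile size as W (mover wins) or L (mover loses):
i:   0  1  2  3  4  5  6  7  8  9 10
     L  W  L  W  L  W  W  W  W  W  W
Position 10 is W, so the first player wins.

First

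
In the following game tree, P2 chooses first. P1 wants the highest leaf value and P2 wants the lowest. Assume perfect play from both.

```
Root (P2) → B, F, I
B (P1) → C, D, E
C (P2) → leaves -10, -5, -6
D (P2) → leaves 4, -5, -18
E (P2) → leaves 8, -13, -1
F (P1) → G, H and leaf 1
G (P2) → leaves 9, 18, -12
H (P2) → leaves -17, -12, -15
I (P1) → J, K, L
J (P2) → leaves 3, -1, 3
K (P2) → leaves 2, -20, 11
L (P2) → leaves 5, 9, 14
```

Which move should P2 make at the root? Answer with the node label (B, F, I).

C (P2): min(-10, -5, -6) = -10
D (P2): min(4, -5, -18) = -18
E (P2): min(8, -13, -1) = -13
B (P1): max(-10, -18, -13) = -10
G (P2): min(9, 18, -12) = -12
H (P2): min(-17, -12, -15) = -17
F (P1): max(-12, -17, 1) = 1
J (P2): min(3, -1, 3) = -1
K (P2): min(2, -20, 11) = -20
L (P2): min(5, 9, 14) = 5
I (P1): max(-1, -20, 5) = 5
Root (P2): min(-10, 1, 5) = -10
P2 picks the child with the lowest value: B (value -10).

B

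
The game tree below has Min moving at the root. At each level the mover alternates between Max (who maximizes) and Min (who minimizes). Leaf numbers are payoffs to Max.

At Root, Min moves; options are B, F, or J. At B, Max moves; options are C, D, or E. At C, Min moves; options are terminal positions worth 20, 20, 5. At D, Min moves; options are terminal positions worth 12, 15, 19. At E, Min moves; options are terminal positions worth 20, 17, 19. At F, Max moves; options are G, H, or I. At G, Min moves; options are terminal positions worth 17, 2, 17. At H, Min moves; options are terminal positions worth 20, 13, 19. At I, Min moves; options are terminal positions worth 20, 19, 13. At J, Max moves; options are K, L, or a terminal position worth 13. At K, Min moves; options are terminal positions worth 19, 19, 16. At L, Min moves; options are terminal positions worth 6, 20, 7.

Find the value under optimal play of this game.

13

C (Min): min(20, 20, 5) = 5
D (Min): min(12, 15, 19) = 12
E (Min): min(20, 17, 19) = 17
B (Max): max(5, 12, 17) = 17
G (Min): min(17, 2, 17) = 2
H (Min): min(20, 13, 19) = 13
I (Min): min(20, 19, 13) = 13
F (Max): max(2, 13, 13) = 13
K (Min): min(19, 19, 16) = 16
L (Min): min(6, 20, 7) = 6
J (Max): max(16, 6, 13) = 16
Root (Min): min(17, 13, 16) = 13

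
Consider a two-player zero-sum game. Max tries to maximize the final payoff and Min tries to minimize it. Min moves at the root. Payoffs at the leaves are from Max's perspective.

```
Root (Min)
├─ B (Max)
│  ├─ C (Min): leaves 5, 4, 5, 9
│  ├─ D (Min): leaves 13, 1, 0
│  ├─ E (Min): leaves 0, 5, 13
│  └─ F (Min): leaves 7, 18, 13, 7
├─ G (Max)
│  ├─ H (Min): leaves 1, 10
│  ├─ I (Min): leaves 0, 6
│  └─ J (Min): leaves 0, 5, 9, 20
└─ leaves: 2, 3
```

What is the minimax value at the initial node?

1

C (Min): min(5, 4, 5, 9) = 4
D (Min): min(13, 1, 0) = 0
E (Min): min(0, 5, 13) = 0
F (Min): min(7, 18, 13, 7) = 7
B (Max): max(4, 0, 0, 7) = 7
H (Min): min(1, 10) = 1
I (Min): min(0, 6) = 0
J (Min): min(0, 5, 9, 20) = 0
G (Max): max(1, 0, 0) = 1
Root (Min): min(7, 1, 2, 3) = 1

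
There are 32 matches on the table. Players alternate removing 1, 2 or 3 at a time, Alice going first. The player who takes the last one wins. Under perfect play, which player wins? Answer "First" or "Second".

Second

i:   0  1  2  3  4  5  6  7  8  9 10 11 12 13 14 15 16 17 18 19 20 21 22 23 24 25 26 27 28 29 30 31 32
     L  W  W  W  L  W  W  W  L  W  W  W  L  W  W  W  L  W  W  W  L  W  W  W  L  W  W  W  L  W  W  W  L
Position 32 is L, so the second player wins.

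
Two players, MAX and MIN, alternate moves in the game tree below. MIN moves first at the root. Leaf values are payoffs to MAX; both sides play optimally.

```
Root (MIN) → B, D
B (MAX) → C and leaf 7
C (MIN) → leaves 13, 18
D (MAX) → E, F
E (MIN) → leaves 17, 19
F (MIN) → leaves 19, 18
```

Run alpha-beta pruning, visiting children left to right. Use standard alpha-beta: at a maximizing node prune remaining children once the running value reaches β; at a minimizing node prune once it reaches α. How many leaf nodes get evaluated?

5

C [α=-∞,β=+∞]: v=13
B [α=-∞,β=+∞]: v=13
E [α=-∞,β=13]: v=17
D [α=-∞,β=13]: v=17 after child 1 ≥ β → β-cutoff, skip 1
Root [α=-∞,β=+∞]: v=13
Leaves evaluated: 5 of 7.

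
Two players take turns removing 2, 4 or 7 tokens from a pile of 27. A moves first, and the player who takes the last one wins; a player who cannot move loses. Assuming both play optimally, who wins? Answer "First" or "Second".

Positions where the player to move wins (W) vs loses (L):
i:   0  1  2  3  4  5  6  7  8  9 10 11 12 13 14 15 16 17 18 19 20 21 22 23 24 25 26 27
     L  L  W  W  W  W  L  W  W  L  W  W  L  W  W  L  W  W  L  W  W  L  W  W  L  W  W  L
Position 27 is L, so the second player wins.

Second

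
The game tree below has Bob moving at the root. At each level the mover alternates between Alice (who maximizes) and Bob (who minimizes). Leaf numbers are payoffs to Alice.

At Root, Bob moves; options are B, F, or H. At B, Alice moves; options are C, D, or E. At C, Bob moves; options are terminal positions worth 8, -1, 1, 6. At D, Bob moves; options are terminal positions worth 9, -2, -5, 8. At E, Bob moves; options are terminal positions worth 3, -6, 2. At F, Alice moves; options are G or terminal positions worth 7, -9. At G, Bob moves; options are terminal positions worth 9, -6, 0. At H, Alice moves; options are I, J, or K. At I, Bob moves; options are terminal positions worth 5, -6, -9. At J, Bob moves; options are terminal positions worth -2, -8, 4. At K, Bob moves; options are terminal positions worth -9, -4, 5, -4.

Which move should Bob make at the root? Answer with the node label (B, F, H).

C (Bob): min(8, -1, 1, 6) = -1
D (Bob): min(9, -2, -5, 8) = -5
E (Bob): min(3, -6, 2) = -6
B (Alice): max(-1, -5, -6) = -1
G (Bob): min(9, -6, 0) = -6
F (Alice): max(-6, 7, -9) = 7
I (Bob): min(5, -6, -9) = -9
J (Bob): min(-2, -8, 4) = -8
K (Bob): min(-9, -4, 5, -4) = -9
H (Alice): max(-9, -8, -9) = -8
Root (Bob): min(-1, 7, -8) = -8
Bob picks the child with the lowest value: H (value -8).

H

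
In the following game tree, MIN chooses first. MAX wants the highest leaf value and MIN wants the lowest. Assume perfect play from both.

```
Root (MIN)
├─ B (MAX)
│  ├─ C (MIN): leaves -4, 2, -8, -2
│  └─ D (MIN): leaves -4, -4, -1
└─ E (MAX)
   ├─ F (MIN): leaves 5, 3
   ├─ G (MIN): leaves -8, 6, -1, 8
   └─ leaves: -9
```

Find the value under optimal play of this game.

-4

C (MIN): min(-4, 2, -8, -2) = -8
D (MIN): min(-4, -4, -1) = -4
B (MAX): max(-8, -4) = -4
F (MIN): min(5, 3) = 3
G (MIN): min(-8, 6, -1, 8) = -8
E (MAX): max(3, -8, -9) = 3
Root (MIN): min(-4, 3) = -4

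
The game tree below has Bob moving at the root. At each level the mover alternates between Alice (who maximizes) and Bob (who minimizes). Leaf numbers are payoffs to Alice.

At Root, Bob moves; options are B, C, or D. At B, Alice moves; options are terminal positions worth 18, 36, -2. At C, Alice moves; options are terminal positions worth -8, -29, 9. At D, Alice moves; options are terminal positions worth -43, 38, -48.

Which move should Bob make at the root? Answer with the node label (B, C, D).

B (Alice): max(18, 36, -2) = 36
C (Alice): max(-8, -29, 9) = 9
D (Alice): max(-43, 38, -48) = 38
Root (Bob): min(36, 9, 38) = 9
Bob picks the child with the lowest value: C (value 9).

C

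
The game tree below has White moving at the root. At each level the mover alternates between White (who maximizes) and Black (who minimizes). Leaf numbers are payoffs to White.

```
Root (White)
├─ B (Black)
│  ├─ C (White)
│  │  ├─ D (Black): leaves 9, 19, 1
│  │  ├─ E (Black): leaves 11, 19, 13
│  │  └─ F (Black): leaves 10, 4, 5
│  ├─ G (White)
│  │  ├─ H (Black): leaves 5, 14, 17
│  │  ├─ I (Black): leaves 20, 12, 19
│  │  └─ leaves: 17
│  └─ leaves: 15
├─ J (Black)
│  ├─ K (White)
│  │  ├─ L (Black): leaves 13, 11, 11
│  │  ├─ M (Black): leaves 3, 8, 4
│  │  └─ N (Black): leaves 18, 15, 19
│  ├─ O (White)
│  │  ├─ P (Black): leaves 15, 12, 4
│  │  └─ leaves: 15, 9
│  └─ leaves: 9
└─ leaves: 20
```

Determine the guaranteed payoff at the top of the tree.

D (Black): min(9, 19, 1) = 1
E (Black): min(11, 19, 13) = 11
F (Black): min(10, 4, 5) = 4
C (White): max(1, 11, 4) = 11
H (Black): min(5, 14, 17) = 5
I (Black): min(20, 12, 19) = 12
G (White): max(5, 12, 17) = 17
B (Black): min(11, 17, 15) = 11
L (Black): min(13, 11, 11) = 11
M (Black): min(3, 8, 4) = 3
N (Black): min(18, 15, 19) = 15
K (White): max(11, 3, 15) = 15
P (Black): min(15, 12, 4) = 4
O (White): max(4, 15, 9) = 15
J (Black): min(15, 15, 9) = 9
Root (White): max(11, 9, 20) = 20

20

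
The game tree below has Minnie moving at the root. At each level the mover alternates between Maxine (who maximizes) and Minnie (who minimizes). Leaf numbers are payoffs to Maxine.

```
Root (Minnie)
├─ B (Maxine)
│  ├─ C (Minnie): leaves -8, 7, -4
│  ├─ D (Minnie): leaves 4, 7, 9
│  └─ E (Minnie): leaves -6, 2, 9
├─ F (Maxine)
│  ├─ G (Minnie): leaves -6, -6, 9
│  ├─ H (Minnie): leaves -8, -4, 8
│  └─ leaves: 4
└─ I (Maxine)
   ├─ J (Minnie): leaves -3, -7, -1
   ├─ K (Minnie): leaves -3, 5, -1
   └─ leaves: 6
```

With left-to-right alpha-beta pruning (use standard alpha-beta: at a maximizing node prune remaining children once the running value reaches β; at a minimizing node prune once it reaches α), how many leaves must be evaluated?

C [α=-∞,β=+∞]: v=-8
D [α=-8,β=+∞]: v=4
E [α=4,β=+∞]: v=-6 after child 1 ≤ α → α-cutoff, skip 2
B [α=-∞,β=+∞]: v=4
G [α=-∞,β=4]: v=-6
H [α=-6,β=4]: v=-8 after child 1 ≤ α → α-cutoff, skip 2
F [α=-∞,β=4]: v=4
J [α=-∞,β=4]: v=-7
K [α=-7,β=4]: v=-3
I [α=-∞,β=4]: v=6
Root [α=-∞,β=+∞]: v=4
Leaves evaluated: 19 of 23.

19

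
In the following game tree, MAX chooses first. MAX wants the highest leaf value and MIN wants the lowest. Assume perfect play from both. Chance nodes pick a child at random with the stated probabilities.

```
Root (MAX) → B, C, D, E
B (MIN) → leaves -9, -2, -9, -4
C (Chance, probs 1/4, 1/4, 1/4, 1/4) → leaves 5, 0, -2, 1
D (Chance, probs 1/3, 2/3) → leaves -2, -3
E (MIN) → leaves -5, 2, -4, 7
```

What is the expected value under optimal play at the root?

1

B (MIN): min(-9, -2, -9, -4) = -9
C (Chance): 1/4·5 + 1/4·0 + 1/4·-2 + 1/4·1 = 1
D (Chance): 1/3·-2 + 2/3·-3 = -2.67
E (MIN): min(-5, 2, -4, 7) = -5
Root (MAX): max(-9, 1, -2.67, -5) = 1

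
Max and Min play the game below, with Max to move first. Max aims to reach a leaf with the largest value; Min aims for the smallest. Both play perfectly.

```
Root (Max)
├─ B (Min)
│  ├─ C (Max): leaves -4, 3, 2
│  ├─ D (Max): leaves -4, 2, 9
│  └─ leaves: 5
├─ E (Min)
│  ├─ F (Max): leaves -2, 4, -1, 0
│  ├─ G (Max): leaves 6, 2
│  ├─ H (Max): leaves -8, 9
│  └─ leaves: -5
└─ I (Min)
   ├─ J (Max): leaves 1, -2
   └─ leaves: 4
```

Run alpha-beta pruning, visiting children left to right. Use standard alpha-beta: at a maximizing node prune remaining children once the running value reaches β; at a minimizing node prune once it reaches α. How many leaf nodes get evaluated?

C [α=-∞,β=+∞]: v=3
D [α=-∞,β=3]: v=9
B [α=-∞,β=+∞]: v=3
F [α=3,β=+∞]: v=4
G [α=3,β=4]: v=6 after child 1 ≥ β → β-cutoff, skip 1
H [α=3,β=4]: v=9
E [α=3,β=+∞]: v=-5
J [α=3,β=+∞]: v=1
I [α=3,β=+∞]: v=1 after child 1 ≤ α → α-cutoff, skip 1
Root [α=-∞,β=+∞]: v=3
Leaves evaluated: 17 of 19.

17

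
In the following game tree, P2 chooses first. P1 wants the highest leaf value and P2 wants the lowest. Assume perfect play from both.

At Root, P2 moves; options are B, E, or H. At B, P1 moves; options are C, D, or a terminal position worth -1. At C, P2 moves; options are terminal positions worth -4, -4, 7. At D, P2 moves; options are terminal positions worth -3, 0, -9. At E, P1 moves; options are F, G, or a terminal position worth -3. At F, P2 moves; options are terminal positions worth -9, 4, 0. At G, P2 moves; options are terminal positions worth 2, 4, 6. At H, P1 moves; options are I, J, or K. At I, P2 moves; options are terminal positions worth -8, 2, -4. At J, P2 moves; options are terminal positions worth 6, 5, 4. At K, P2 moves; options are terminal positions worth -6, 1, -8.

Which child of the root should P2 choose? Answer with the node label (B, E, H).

B

C (P2): min(-4, -4, 7) = -4
D (P2): min(-3, 0, -9) = -9
B (P1): max(-4, -9, -1) = -1
F (P2): min(-9, 4, 0) = -9
G (P2): min(2, 4, 6) = 2
E (P1): max(-9, 2, -3) = 2
I (P2): min(-8, 2, -4) = -8
J (P2): min(6, 5, 4) = 4
K (P2): min(-6, 1, -8) = -8
H (P1): max(-8, 4, -8) = 4
Root (P2): min(-1, 2, 4) = -1
P2 picks the child with the lowest value: B (value -1).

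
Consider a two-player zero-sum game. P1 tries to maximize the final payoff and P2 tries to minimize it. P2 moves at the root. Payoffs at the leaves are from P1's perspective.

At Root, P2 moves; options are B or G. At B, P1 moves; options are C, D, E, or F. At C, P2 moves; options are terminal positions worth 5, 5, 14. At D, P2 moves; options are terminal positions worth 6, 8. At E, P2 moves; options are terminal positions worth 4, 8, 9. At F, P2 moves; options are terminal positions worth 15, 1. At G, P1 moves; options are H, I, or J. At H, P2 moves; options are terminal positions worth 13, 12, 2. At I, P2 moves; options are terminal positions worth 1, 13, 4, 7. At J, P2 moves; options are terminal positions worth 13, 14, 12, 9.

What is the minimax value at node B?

C: min(5, 5, 14) = 5
D: min(6, 8) = 6
E: min(4, 8, 9) = 4
F: min(15, 1) = 1
B: max(5, 6, 4, 1) = 6

6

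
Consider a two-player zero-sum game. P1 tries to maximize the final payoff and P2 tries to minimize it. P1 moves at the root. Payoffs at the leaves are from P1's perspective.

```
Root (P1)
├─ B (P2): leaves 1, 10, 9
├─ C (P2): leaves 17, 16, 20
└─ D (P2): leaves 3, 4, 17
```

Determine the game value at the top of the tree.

16

B (P2): min(1, 10, 9) = 1
C (P2): min(17, 16, 20) = 16
D (P2): min(3, 4, 17) = 3
Root (P1): max(1, 16, 3) = 16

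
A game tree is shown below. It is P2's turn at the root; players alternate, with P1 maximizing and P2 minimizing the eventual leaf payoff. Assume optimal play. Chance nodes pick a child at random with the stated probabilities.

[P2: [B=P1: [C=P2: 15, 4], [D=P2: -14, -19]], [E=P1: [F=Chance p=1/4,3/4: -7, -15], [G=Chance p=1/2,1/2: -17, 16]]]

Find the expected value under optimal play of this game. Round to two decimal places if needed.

C (P2): min(15, 4) = 4
D (P2): min(-14, -19) = -19
B (P1): max(4, -19) = 4
F (Chance): 1/4·-7 + 3/4·-15 = -13
G (Chance): 1/2·-17 + 1/2·16 = -0.5
E (P1): max(-13, -0.5) = -0.5
Root (P2): min(4, -0.5) = -0.5

-0.5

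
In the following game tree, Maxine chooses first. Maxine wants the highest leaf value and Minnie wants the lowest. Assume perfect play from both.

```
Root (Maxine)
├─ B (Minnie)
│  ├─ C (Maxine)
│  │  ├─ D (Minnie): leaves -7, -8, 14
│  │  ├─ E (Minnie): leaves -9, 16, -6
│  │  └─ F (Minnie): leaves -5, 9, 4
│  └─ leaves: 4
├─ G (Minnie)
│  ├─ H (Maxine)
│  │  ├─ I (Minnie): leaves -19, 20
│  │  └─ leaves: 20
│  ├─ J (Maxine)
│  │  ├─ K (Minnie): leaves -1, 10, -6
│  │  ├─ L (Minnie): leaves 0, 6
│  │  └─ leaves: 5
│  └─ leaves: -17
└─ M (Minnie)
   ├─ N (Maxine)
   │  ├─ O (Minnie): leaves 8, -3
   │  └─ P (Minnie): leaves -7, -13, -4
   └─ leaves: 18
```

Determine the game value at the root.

D (Minnie): min(-7, -8, 14) = -8
E (Minnie): min(-9, 16, -6) = -9
F (Minnie): min(-5, 9, 4) = -5
C (Maxine): max(-8, -9, -5) = -5
B (Minnie): min(-5, 4) = -5
I (Minnie): min(-19, 20) = -19
H (Maxine): max(-19, 20) = 20
K (Minnie): min(-1, 10, -6) = -6
L (Minnie): min(0, 6) = 0
J (Maxine): max(-6, 0, 5) = 5
G (Minnie): min(20, 5, -17) = -17
O (Minnie): min(8, -3) = -3
P (Minnie): min(-7, -13, -4) = -13
N (Maxine): max(-3, -13) = -3
M (Minnie): min(-3, 18) = -3
Root (Maxine): max(-5, -17, -3) = -3

-3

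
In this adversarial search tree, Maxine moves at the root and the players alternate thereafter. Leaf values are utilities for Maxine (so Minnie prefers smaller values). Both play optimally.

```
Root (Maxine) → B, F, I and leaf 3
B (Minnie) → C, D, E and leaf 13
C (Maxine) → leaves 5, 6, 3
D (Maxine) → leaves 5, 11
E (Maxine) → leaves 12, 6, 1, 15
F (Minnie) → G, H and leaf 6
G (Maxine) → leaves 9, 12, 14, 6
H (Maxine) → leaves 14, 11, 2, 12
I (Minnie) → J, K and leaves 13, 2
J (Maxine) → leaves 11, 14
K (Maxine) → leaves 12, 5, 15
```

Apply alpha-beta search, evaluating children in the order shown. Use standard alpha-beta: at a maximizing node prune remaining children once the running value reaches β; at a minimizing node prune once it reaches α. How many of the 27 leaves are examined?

C [α=-∞,β=+∞]: v=6
D [α=-∞,β=6]: v=11
E [α=-∞,β=6]: v=12 after child 1 ≥ β → β-cutoff, skip 3
B [α=-∞,β=+∞]: v=6
G [α=6,β=+∞]: v=14
H [α=6,β=14]: v=14 after child 1 ≥ β → β-cutoff, skip 3
F [α=6,β=+∞]: v=6
J [α=6,β=+∞]: v=14
K [α=6,β=14]: v=15
I [α=6,β=+∞]: v=2
Root [α=-∞,β=+∞]: v=6
Leaves evaluated: 21 of 27.

21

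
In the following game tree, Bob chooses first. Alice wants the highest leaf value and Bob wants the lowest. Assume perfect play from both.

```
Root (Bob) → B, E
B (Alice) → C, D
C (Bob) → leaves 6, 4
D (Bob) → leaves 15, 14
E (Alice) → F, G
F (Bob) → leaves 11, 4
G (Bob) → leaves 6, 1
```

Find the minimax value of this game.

4

C (Bob): min(6, 4) = 4
D (Bob): min(15, 14) = 14
B (Alice): max(4, 14) = 14
F (Bob): min(11, 4) = 4
G (Bob): min(6, 1) = 1
E (Alice): max(4, 1) = 4
Root (Bob): min(14, 4) = 4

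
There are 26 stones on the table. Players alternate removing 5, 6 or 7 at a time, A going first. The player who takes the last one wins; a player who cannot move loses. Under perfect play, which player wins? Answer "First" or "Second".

Second

Positions where the player to move wins (W) vs loses (L):
i:   0  1  2  3  4  5  6  7  8  9 10 11 12 13 14 15 16 17 18 19 20 21 22 23 24 25 26
     L  L  L  L  L  W  W  W  W  W  W  W  L  L  L  L  L  W  W  W  W  W  W  W  L  L  L
Position 26 is L, so the second player wins.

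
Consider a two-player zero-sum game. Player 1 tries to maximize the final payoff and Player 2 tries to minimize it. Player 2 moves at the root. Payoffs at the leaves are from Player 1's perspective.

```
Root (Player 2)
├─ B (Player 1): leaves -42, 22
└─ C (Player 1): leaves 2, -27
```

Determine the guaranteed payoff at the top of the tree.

B (Player 1): max(-42, 22) = 22
C (Player 1): max(2, -27) = 2
Root (Player 2): min(22, 2) = 2

2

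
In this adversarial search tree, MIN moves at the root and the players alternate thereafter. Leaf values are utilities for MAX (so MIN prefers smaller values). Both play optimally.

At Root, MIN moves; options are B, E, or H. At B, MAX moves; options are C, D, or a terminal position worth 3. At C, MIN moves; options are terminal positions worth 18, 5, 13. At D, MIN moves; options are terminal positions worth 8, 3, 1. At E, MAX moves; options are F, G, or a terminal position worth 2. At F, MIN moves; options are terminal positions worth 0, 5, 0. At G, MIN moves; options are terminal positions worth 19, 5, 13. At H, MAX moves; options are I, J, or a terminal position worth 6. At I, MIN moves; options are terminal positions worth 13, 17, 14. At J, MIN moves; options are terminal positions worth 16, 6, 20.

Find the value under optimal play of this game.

5

C (MIN): min(18, 5, 13) = 5
D (MIN): min(8, 3, 1) = 1
B (MAX): max(5, 1, 3) = 5
F (MIN): min(0, 5, 0) = 0
G (MIN): min(19, 5, 13) = 5
E (MAX): max(0, 5, 2) = 5
I (MIN): min(13, 17, 14) = 13
J (MIN): min(16, 6, 20) = 6
H (MAX): max(13, 6, 6) = 13
Root (MIN): min(5, 5, 13) = 5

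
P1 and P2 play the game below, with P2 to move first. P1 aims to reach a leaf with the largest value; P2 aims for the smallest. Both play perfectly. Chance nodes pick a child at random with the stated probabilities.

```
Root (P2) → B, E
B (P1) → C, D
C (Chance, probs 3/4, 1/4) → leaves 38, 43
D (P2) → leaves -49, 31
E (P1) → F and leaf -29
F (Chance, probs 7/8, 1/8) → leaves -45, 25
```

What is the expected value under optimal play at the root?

-29

C (Chance): 3/4·38 + 1/4·43 = 39.25
D (P2): min(-49, 31) = -49
B (P1): max(39.25, -49) = 39.25
F (Chance): 7/8·-45 + 1/8·25 = -36.25
E (P1): max(-36.25, -29) = -29
Root (P2): min(39.25, -29) = -29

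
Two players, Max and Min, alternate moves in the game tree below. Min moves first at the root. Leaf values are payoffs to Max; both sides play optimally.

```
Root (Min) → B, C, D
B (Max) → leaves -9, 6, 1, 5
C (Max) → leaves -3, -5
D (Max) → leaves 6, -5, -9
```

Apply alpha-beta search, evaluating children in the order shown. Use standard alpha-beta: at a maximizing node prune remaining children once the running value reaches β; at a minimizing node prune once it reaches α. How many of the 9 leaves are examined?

B [α=-∞,β=+∞]: v=6
C [α=-∞,β=6]: v=-3
D [α=-∞,β=-3]: v=6 after child 1 ≥ β → β-cutoff, skip 2
Root [α=-∞,β=+∞]: v=-3
Leaves evaluated: 7 of 9.

7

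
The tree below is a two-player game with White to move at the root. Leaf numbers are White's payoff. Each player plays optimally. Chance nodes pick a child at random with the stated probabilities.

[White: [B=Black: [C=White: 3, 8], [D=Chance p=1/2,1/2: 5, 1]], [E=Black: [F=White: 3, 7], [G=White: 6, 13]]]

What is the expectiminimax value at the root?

7

C (White): max(3, 8) = 8
D (Chance): 1/2·5 + 1/2·1 = 3
B (Black): min(8, 3) = 3
F (White): max(3, 7) = 7
G (White): max(6, 13) = 13
E (Black): min(7, 13) = 7
Root (White): max(3, 7) = 7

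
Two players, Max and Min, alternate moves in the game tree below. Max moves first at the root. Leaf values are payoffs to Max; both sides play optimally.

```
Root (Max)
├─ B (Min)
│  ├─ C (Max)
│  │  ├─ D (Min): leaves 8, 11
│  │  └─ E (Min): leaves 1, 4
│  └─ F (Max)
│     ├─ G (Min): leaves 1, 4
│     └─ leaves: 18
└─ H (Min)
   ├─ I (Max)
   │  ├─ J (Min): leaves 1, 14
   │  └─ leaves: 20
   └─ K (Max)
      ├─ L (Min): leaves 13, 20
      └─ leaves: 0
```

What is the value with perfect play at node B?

8

D: min(8, 11) = 8
E: min(1, 4) = 1
C: max(8, 1) = 8
G: min(1, 4) = 1
F: max(1, 18) = 18
B: min(8, 18) = 8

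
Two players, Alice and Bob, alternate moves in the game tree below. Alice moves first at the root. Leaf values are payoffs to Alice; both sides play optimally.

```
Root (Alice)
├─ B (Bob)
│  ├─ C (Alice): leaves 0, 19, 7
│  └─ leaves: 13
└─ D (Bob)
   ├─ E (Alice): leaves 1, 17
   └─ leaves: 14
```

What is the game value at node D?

14

E: max(1, 17) = 17
D: min(17, 14) = 14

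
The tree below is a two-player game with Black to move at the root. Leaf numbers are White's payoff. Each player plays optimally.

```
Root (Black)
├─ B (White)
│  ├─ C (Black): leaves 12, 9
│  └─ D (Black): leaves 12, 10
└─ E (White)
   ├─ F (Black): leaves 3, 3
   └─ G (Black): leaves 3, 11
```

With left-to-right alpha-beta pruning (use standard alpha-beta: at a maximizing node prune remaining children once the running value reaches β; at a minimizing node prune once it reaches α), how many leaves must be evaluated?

7

C [α=-∞,β=+∞]: v=9
D [α=9,β=+∞]: v=10
B [α=-∞,β=+∞]: v=10
F [α=-∞,β=10]: v=3
G [α=3,β=10]: v=3 after child 1 ≤ α → α-cutoff, skip 1
E [α=-∞,β=10]: v=3
Root [α=-∞,β=+∞]: v=3
Leaves evaluated: 7 of 8.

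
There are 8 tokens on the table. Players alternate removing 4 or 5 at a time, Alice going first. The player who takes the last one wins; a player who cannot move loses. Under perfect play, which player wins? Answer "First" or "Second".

Positions where the player to move wins (W) vs loses (L):
i:   0  1  2  3  4  5  6  7  8
     L  L  L  L  W  W  W  W  W
Position 8 is W, so the first player wins.

First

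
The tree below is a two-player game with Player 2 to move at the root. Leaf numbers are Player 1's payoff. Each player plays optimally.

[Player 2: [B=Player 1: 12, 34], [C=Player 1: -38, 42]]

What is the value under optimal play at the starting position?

B (Player 1): max(12, 34) = 34
C (Player 1): max(-38, 42) = 42
Root (Player 2): min(34, 42) = 34

34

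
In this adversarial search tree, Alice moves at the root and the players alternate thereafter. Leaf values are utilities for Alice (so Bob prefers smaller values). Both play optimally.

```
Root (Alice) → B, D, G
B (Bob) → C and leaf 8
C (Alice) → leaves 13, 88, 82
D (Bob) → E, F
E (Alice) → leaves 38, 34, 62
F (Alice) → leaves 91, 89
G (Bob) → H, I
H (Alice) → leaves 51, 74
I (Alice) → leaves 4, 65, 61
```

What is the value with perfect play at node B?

C: max(13, 88, 82) = 88
B: min(88, 8) = 8

8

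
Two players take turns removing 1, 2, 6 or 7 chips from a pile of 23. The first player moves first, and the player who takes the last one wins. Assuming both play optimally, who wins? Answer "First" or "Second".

First

Positions where the player to move wins (W) vs loses (L):
i:   0  1  2  3  4  5  6  7  8  9 10 11 12 13 14 15 16 17 18 19 20 21 22 23
     L  W  W  L  W  W  W  W  L  W  W  L  W  W  W  W  L  W  W  L  W  W  W  W
Position 23 is W, so the first player wins.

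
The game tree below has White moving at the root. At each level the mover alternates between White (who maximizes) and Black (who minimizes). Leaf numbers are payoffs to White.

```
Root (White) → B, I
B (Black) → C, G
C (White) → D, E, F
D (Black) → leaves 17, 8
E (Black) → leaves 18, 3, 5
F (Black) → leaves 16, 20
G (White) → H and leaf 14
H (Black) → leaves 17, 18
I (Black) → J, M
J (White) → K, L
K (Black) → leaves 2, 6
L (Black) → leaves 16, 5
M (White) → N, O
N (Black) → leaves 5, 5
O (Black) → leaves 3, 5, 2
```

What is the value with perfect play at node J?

5

K: min(2, 6) = 2
L: min(16, 5) = 5
J: max(2, 5) = 5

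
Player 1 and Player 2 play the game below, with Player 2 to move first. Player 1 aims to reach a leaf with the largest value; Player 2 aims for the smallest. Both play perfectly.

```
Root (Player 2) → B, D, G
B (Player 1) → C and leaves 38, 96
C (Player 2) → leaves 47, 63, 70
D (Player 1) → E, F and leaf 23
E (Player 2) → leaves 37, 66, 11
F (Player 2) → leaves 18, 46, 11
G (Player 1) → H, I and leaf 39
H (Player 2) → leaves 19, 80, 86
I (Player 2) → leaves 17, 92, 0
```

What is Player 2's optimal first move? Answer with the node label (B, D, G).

D

C (Player 2): min(47, 63, 70) = 47
B (Player 1): max(47, 38, 96) = 96
E (Player 2): min(37, 66, 11) = 11
F (Player 2): min(18, 46, 11) = 11
D (Player 1): max(11, 11, 23) = 23
H (Player 2): min(19, 80, 86) = 19
I (Player 2): min(17, 92, 0) = 0
G (Player 1): max(19, 0, 39) = 39
Root (Player 2): min(96, 23, 39) = 23
Player 2 picks the child with the lowest value: D (value 23).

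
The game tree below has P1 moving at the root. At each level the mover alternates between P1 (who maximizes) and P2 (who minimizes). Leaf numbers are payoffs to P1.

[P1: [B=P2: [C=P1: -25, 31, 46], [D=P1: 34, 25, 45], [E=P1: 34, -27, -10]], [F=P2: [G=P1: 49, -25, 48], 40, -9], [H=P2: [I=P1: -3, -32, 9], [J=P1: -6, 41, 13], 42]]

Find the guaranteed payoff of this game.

C (P1): max(-25, 31, 46) = 46
D (P1): max(34, 25, 45) = 45
E (P1): max(34, -27, -10) = 34
B (P2): min(46, 45, 34) = 34
G (P1): max(49, -25, 48) = 49
F (P2): min(49, 40, -9) = -9
I (P1): max(-3, -32, 9) = 9
J (P1): max(-6, 41, 13) = 41
H (P2): min(9, 41, 42) = 9
Root (P1): max(34, -9, 9) = 34

34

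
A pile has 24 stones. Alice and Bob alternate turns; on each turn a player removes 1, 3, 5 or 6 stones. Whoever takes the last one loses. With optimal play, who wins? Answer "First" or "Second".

First

Mark each pile size as W (mover wins) or L (mover loses):
i:   0  1  2  3  4  5  6  7  8  9 10 11 12 13 14 15 16 17 18 19 20 21 22 23 24
     W  L  W  L  W  L  W  W  W  W  W  W  L  W  L  W  L  W  W  W  W  W  W  L  W
Position 24 is W, so the first player wins.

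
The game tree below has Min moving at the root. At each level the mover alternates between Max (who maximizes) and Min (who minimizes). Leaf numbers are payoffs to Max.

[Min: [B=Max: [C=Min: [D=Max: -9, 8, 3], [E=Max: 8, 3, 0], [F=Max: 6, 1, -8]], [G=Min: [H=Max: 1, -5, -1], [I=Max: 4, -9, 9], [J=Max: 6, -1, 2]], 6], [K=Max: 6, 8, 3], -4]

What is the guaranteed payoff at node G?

1

H: max(1, -5, -1) = 1
I: max(4, -9, 9) = 9
J: max(6, -1, 2) = 6
G: min(1, 9, 6) = 1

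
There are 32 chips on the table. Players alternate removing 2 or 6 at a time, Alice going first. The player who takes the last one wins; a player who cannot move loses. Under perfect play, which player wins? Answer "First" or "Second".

Second

Positions where the player to move wins (W) vs loses (L):
i:   0  1  2  3  4  5  6  7  8  9 10 11 12 13 14 15 16 17 18 19 20 21 22 23 24 25 26 27 28 29 30 31 32
     L  L  W  W  L  L  W  W  L  L  W  W  L  L  W  W  L  L  W  W  L  L  W  W  L  L  W  W  L  L  W  W  L
Position 32 is L, so the second player wins.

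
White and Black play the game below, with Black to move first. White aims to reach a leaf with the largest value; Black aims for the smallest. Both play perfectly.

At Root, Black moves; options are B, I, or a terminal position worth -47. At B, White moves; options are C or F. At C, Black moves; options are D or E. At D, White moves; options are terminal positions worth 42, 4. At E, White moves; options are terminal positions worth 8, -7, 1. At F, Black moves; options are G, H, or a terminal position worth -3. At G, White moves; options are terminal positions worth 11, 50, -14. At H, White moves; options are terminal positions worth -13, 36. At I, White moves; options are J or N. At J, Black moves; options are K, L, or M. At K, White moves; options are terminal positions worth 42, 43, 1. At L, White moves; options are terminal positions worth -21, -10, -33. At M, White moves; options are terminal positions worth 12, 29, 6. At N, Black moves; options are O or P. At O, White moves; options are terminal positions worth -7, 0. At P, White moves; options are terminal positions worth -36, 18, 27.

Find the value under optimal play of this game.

-47

D (White): max(42, 4) = 42
E (White): max(8, -7, 1) = 8
C (Black): min(42, 8) = 8
G (White): max(11, 50, -14) = 50
H (White): max(-13, 36) = 36
F (Black): min(50, 36, -3) = -3
B (White): max(8, -3) = 8
K (White): max(42, 43, 1) = 43
L (White): max(-21, -10, -33) = -10
M (White): max(12, 29, 6) = 29
J (Black): min(43, -10, 29) = -10
O (White): max(-7, 0) = 0
P (White): max(-36, 18, 27) = 27
N (Black): min(0, 27) = 0
I (White): max(-10, 0) = 0
Root (Black): min(8, 0, -47) = -47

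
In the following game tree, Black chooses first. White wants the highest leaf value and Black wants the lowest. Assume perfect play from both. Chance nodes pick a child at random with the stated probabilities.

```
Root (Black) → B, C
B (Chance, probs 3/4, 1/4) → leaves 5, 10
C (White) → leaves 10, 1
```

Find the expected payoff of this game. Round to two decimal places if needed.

6.25

B (Chance): 3/4·5 + 1/4·10 = 6.25
C (White): max(10, 1) = 10
Root (Black): min(6.25, 10) = 6.25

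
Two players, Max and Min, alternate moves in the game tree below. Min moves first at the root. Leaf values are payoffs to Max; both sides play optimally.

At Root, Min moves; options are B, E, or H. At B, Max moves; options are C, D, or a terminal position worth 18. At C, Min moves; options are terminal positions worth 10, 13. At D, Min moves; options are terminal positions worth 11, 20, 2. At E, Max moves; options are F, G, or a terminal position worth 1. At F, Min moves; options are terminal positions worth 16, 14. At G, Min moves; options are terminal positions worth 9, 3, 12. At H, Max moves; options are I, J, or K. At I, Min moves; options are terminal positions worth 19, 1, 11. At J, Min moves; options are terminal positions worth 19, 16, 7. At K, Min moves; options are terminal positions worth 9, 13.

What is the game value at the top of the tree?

C (Min): min(10, 13) = 10
D (Min): min(11, 20, 2) = 2
B (Max): max(10, 2, 18) = 18
F (Min): min(16, 14) = 14
G (Min): min(9, 3, 12) = 3
E (Max): max(14, 3, 1) = 14
I (Min): min(19, 1, 11) = 1
J (Min): min(19, 16, 7) = 7
K (Min): min(9, 13) = 9
H (Max): max(1, 7, 9) = 9
Root (Min): min(18, 14, 9) = 9

9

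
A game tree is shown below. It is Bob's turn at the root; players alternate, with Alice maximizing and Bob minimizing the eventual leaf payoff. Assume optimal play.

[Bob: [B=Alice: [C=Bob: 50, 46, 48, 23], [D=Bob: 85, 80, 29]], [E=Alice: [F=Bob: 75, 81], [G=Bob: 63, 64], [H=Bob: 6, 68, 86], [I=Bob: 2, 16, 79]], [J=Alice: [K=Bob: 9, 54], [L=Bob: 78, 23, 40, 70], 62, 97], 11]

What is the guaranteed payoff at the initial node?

11

C (Bob): min(50, 46, 48, 23) = 23
D (Bob): min(85, 80, 29) = 29
B (Alice): max(23, 29) = 29
F (Bob): min(75, 81) = 75
G (Bob): min(63, 64) = 63
H (Bob): min(6, 68, 86) = 6
I (Bob): min(2, 16, 79) = 2
E (Alice): max(75, 63, 6, 2) = 75
K (Bob): min(9, 54) = 9
L (Bob): min(78, 23, 40, 70) = 23
J (Alice): max(9, 23, 62, 97) = 97
Root (Bob): min(29, 75, 97, 11) = 11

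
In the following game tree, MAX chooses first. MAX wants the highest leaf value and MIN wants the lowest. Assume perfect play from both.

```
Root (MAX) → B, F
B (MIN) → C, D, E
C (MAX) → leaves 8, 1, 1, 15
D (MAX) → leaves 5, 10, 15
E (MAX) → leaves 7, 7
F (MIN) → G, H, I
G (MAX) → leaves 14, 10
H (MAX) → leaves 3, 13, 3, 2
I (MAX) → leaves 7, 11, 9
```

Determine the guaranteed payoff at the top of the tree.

C (MAX): max(8, 1, 1, 15) = 15
D (MAX): max(5, 10, 15) = 15
E (MAX): max(7, 7) = 7
B (MIN): min(15, 15, 7) = 7
G (MAX): max(14, 10) = 14
H (MAX): max(3, 13, 3, 2) = 13
I (MAX): max(7, 11, 9) = 11
F (MIN): min(14, 13, 11) = 11
Root (MAX): max(7, 11) = 11

11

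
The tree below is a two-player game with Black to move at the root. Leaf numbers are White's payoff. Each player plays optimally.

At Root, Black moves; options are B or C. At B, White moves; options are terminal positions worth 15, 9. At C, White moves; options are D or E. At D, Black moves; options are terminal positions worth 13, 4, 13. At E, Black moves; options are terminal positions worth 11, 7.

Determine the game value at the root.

B (White): max(15, 9) = 15
D (Black): min(13, 4, 13) = 4
E (Black): min(11, 7) = 7
C (White): max(4, 7) = 7
Root (Black): min(15, 7) = 7

7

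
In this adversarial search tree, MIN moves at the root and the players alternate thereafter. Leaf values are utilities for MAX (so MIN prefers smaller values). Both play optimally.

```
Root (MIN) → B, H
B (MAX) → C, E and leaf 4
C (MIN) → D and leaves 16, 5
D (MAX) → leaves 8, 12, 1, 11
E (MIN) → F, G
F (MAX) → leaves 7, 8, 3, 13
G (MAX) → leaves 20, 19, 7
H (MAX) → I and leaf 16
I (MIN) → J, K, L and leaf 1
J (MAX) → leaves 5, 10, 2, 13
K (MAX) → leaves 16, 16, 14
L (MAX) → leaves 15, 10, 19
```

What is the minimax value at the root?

D (MAX): max(8, 12, 1, 11) = 12
C (MIN): min(12, 16, 5) = 5
F (MAX): max(7, 8, 3, 13) = 13
G (MAX): max(20, 19, 7) = 20
E (MIN): min(13, 20) = 13
B (MAX): max(5, 13, 4) = 13
J (MAX): max(5, 10, 2, 13) = 13
K (MAX): max(16, 16, 14) = 16
L (MAX): max(15, 10, 19) = 19
I (MIN): min(13, 16, 19, 1) = 1
H (MAX): max(1, 16) = 16
Root (MIN): min(13, 16) = 13

13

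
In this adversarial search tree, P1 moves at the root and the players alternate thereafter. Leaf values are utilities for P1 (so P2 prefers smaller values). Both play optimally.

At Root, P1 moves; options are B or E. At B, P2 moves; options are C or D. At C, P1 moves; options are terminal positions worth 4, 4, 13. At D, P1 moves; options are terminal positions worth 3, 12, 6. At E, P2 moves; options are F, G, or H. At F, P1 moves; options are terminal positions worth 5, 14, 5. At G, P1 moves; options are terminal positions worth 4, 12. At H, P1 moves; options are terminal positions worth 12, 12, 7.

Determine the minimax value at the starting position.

C (P1): max(4, 4, 13) = 13
D (P1): max(3, 12, 6) = 12
B (P2): min(13, 12) = 12
F (P1): max(5, 14, 5) = 14
G (P1): max(4, 12) = 12
H (P1): max(12, 12, 7) = 12
E (P2): min(14, 12, 12) = 12
Root (P1): max(12, 12) = 12

12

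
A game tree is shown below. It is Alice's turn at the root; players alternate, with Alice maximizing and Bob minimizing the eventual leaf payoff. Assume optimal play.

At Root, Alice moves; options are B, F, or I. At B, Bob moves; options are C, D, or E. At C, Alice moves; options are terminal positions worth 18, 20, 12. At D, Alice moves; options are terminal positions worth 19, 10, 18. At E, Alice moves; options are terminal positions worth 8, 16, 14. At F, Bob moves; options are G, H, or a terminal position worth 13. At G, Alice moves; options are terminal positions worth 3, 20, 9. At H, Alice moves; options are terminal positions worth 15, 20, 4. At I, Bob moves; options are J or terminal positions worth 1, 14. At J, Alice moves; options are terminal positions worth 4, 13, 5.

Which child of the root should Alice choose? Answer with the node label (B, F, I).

C (Alice): max(18, 20, 12) = 20
D (Alice): max(19, 10, 18) = 19
E (Alice): max(8, 16, 14) = 16
B (Bob): min(20, 19, 16) = 16
G (Alice): max(3, 20, 9) = 20
H (Alice): max(15, 20, 4) = 20
F (Bob): min(20, 20, 13) = 13
J (Alice): max(4, 13, 5) = 13
I (Bob): min(13, 1, 14) = 1
Root (Alice): max(16, 13, 1) = 16
Alice picks the child with the highest value: B (value 16).

B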